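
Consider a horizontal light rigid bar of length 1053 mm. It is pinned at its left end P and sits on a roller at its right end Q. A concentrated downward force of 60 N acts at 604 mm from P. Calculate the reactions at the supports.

ΣM about P: Q_y·1053 − 60·604 = 0 → Q_y = 36240/1053 = 34.416 ≈ 34.42 N.
ΣF_y = 0: P_y + 34.416 − 60 = 0 → P_y = 25.58 N.
ΣF_x = 0: no horizontal applied forces, so P_x = 0.

P_x = 0, P_y = 25.58 N, Q_y = 34.42 N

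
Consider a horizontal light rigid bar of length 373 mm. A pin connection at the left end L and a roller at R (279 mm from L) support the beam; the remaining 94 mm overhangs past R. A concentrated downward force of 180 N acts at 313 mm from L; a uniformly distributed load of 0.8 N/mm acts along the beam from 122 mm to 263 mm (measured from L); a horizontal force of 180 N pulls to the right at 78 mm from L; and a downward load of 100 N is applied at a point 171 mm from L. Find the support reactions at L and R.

L_x = -180.0 N, L_y = 51.75 N, R_y = 341.1 N

Resultant of the distributed load: 0.8 × 141 = 112.8 N at 192.5 mm from L.
Moments about L: R_y·279 − 180·313 − (0.8·141)·192.5 − 100·171 = 0 → R_y = 95154/279 = 341.054 ≈ 341.1 N.
ΣF_y = 0: L_y + 341.054 − 180 − 0.8·141 − 100 = 0 → L_y = 51.75 N.
ΣF_x = 0: L_x + 180 = 0 → L_x = -180.0 N.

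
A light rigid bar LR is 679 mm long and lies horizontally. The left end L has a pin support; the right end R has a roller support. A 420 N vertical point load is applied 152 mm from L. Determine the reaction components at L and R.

Taking moments about L: R_y·679 − 420·152 = 0 → R_y = 63840/679 = 94.0206 ≈ 94.02 N.
ΣF_y = 0: L_y + 94.0206 − 420 = 0 → L_y = 326.0 N.
ΣF_x = 0: no horizontal applied forces, so L_x = 0.

L_x = 0, L_y = 326.0 N, R_y = 94.02 N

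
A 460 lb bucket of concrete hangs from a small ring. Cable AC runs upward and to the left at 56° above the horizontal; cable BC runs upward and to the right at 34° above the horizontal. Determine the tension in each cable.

ΣF_x = 0: −T_AC·cos56° + T_BC·cos34° = 0 → T_BC = 0.674509·T_AC.
ΣF_y = 0: T_AC·sin56° + T_BC·sin34° = 460.
Substitute: T_AC·(0.829038 + 0.674509·0.559193) = 460 → T_AC = 381.357 ≈ 381.4 lb.
Then T_BC = 0.674509 × 381.357 = 257.2 lb.

T_AC = 381.4 lb, T_BC = 257.2 lb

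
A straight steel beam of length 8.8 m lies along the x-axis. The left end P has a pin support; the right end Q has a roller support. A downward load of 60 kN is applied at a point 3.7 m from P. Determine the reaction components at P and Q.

P_x = 0, P_y = 34.77 kN, Q_y = 25.23 kN

ΣM about P: Q_y·8.8 − 60·3.7 = 0 → Q_y = 222/8.8 = 25.2273 ≈ 25.23 kN.
ΣF_y = 0: P_y + 25.2273 − 60 = 0 → P_y = 34.77 kN.
ΣF_x = 0: no horizontal applied forces, so P_x = 0.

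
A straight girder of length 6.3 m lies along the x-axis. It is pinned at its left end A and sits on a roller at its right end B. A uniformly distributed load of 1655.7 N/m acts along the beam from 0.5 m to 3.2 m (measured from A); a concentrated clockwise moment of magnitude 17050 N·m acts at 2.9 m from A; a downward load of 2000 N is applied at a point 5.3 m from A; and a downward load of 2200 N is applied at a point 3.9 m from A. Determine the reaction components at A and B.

Resultant of the distributed load: 1655.7 × 2.7 = 4470.39 N at 1.85 m from A.
Moments about A: B_y·6.3 − (1655.7·2.7)·1.85 − 17050 − 2000·5.3 − 2200·3.9 = 0 → B_y = 44500.2215/6.3 = 7063.53 ≈ 7064 N.
ΣF_y = 0: A_y + 7063.53 − 1655.7·2.7 − 2000 − 2200 = 0 → A_y = 1607 N.
ΣF_x = 0: no horizontal applied forces, so A_x = 0.

A_x = 0, A_y = 1607 N, B_y = 7064 N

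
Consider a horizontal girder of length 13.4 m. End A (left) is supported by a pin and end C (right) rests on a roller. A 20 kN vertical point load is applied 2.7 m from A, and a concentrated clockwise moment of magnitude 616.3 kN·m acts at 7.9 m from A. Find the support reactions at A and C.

Moments about A: C_y·13.4 − 20·2.7 − 616.3 = 0 → C_y = 670.3/13.4 = 50.0224 ≈ 50.02 kN.
ΣF_y = 0: A_y + 50.0224 − 20 = 0 → A_y = -30.02 kN.
ΣF_x = 0: no horizontal applied forces, so A_x = 0.

A_x = 0, A_y = -30.02 kN, C_y = 50.02 kN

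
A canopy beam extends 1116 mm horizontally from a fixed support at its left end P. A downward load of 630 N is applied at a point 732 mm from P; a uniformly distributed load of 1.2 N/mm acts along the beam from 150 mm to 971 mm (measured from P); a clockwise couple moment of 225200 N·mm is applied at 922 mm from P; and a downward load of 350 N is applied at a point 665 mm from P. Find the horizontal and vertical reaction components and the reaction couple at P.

Resultant of the distributed load: 1.2 × 821 = 985.2 N at 560.5 mm from P.
ΣF_x = 0: P_x = 0.
ΣF_y = 0: P_y − 630 − 1.2·821 − 350 = 0 → P_y = 1965 N.
ΣM about P: M_P − 630·732 − (1.2·821)·560.5 − 225200 − 350·665 = 0 → M_P = 1471000 N·mm.

P_x = 0, P_y = 1965 N, M_P = 1471000 N·mm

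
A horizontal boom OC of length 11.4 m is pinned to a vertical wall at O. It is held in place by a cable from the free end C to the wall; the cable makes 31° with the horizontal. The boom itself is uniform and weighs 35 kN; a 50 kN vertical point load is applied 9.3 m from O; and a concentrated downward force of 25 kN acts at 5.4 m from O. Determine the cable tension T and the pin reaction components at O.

ΣM about O: T·sin31°·11.4 − 35·5.7 − 50·9.3 − 25·5.4 = 0 → T = 799.5/(11.4·0.515038) = 136.168 ≈ 136.2 kN.
ΣF_x = 0: O_x − T·cos31° = 0 → O_x = 136.168 × 0.857167 = 116.7 kN.
ΣF_y = 0: O_y + T·sin31° − 35 − 50 − 25 = 0 → O_y = 110 − 136.168 × 0.515038 = 39.87 kN.

T = 136.2 kN, O_x = 116.7 kN, O_y = 39.87 kN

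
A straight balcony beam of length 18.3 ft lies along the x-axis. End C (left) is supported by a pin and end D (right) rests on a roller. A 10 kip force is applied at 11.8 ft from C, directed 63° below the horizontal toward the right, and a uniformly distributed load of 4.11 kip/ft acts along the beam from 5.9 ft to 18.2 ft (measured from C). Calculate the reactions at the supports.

C_x = -4.540 kip, C_y = 20.43 kip, D_y = 39.03 kip

Resultant of the distributed load: 4.11 × 12.3 = 50.553 kip at 12.05 ft from C.
Moments about C: D_y·18.3 − 10·sin63°·11.8 − (4.11·12.3)·12.05 = 0 → D_y = 714.302/18.3 = 39.0329 ≈ 39.03 kip.
ΣF_y = 0: C_y + 39.0329 − 10·sin63° − 4.11·12.3 = 0 → C_y = 20.43 kip.
ΣF_x = 0: C_x + 10·cos63° = 0 → C_x = -4.540 kip.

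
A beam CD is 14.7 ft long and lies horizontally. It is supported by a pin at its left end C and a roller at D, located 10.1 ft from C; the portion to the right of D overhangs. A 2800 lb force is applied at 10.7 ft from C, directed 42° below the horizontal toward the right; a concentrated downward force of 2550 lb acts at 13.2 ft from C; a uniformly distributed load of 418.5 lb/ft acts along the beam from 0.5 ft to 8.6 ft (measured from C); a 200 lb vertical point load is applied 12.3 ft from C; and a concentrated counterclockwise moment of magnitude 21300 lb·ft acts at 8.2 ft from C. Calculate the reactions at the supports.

Resultant of the distributed load: 418.5 × 8.1 = 3389.85 lb at 4.55 ft from C.
Moments about C: D_y·10.1 − 2800·sin42°·10.7 − 2550·13.2 − (418.5·8.1)·4.55 − 200·12.3 + 21300 = 0 → D_y = 50291/10.1 = 4979.31 ≈ 4979 lb.
ΣF_y = 0: C_y + 4979.31 − 2800·sin42° − 2550 − 418.5·8.1 − 200 = 0 → C_y = 3034 lb.
ΣF_x = 0: C_x + 2800·cos42° = 0 → C_x = -2081 lb.

C_x = -2081 lb, C_y = 3034 lb, D_y = 4979 lb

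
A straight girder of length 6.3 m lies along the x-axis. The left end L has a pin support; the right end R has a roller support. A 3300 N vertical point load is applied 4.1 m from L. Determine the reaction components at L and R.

L_x = 0, L_y = 1152 N, R_y = 2148 N

Moments about L: R_y·6.3 − 3300·4.1 = 0 → R_y = 13530/6.3 = 2147.62 ≈ 2148 N.
ΣF_y = 0: L_y + 2147.62 − 3300 = 0 → L_y = 1152 N.
ΣF_x = 0: no horizontal applied forces, so L_x = 0.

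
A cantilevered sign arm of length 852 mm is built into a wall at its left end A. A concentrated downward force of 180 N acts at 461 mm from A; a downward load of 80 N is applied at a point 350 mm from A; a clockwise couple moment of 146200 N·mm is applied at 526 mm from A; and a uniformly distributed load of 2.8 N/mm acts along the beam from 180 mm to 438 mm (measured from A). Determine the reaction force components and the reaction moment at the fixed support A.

A_x = 0, A_y = 982.4 N, M_A = 480400 N·mm

Resultant of the distributed load: 2.8 × 258 = 722.4 N at 309 mm from A.
ΣF_x = 0: A_x = 0.
ΣF_y = 0: A_y − 180 − 80 − 2.8·258 = 0 → A_y = 982.4 N.
ΣM about A: M_A − 180·461 − 80·350 − 146200 − (2.8·258)·309 = 0 → M_A = 480400 N·mm.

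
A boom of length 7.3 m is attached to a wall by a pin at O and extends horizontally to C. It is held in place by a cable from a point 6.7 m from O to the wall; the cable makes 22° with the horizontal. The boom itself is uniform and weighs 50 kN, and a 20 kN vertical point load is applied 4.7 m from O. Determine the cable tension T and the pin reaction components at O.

T = 110.2 kN, O_x = 102.1 kN, O_y = 28.73 kN

ΣM about O: T·sin22°·6.7 − 50·3.65 − 20·4.7 = 0 → T = 276.5/(6.7·0.374607) = 110.165 ≈ 110.2 kN.
ΣF_x = 0: O_x − T·cos22° = 0 → O_x = 110.165 × 0.927184 = 102.1 kN.
ΣF_y = 0: O_y + T·sin22° − 50 − 20 = 0 → O_y = 70 − 110.165 × 0.374607 = 28.73 kN.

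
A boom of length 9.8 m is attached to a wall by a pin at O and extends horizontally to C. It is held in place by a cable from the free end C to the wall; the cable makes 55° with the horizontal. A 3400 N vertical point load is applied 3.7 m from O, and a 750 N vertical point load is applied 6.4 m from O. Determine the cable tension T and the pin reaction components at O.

T = 2165 N, O_x = 1242 N, O_y = 2377 N

ΣM about O: T·sin55°·9.8 − 3400·3.7 − 750·6.4 = 0 → T = 17380/(9.8·0.819152) = 2165.01 ≈ 2165 N.
ΣF_x = 0: O_x − T·cos55° = 0 → O_x = 2165.01 × 0.573576 = 1242 N.
ΣF_y = 0: O_y + T·sin55° − 3400 − 750 = 0 → O_y = 4150 − 2165.01 × 0.819152 = 2377 N.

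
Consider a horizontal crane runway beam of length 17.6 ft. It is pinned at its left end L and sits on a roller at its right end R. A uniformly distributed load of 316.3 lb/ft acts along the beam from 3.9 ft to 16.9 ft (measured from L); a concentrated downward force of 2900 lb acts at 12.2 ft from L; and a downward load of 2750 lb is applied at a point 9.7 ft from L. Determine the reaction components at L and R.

Resultant of the distributed load: 316.3 × 13 = 4111.9 lb at 10.4 ft from L.
ΣM about L: R_y·17.6 − (316.3·13)·10.4 − 2900·12.2 − 2750·9.7 = 0 → R_y = 104818.76/17.6 = 5955.61 ≈ 5956 lb.
ΣF_y = 0: L_y + 5955.61 − 316.3·13 − 2900 − 2750 = 0 → L_y = 3806 lb.
ΣF_x = 0: no horizontal applied forces, so L_x = 0.

L_x = 0, L_y = 3806 lb, R_y = 5956 lb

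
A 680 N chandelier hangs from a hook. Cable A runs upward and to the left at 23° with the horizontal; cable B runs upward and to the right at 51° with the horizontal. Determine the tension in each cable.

T_A = 445.2 N, T_B = 651.2 N

ΣF_x = 0: −T_A·cos23° + T_B·cos51° = 0 → T_B = 1.4627·T_A.
ΣF_y = 0: T_A·sin23° + T_B·sin51° = 680.
Substitute: T_A·(0.390731 + 1.4627·0.777146) = 680 → T_A = 445.183 ≈ 445.2 N.
Then T_B = 1.4627 × 445.183 = 651.2 N.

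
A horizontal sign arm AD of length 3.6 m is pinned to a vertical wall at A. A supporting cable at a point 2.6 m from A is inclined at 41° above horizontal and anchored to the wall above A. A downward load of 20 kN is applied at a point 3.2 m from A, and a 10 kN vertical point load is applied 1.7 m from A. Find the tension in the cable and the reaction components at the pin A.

ΣM about A: T·sin41°·2.6 − 20·3.2 − 10·1.7 = 0 → T = 81/(2.6·0.656059) = 47.4863 ≈ 47.49 kN.
ΣF_x = 0: A_x − T·cos41° = 0 → A_x = 47.4863 × 0.75471 = 35.84 kN.
ΣF_y = 0: A_y + T·sin41° − 20 − 10 = 0 → A_y = 30 − 47.4863 × 0.656059 = -1.154 kN.

T = 47.49 kN, A_x = 35.84 kN, A_y = -1.154 kN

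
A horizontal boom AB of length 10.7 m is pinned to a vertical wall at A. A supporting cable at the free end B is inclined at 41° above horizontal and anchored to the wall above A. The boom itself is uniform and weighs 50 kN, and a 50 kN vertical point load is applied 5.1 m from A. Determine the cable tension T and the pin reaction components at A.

T = 74.43 kN, A_x = 56.17 kN, A_y = 51.17 kN

ΣM about A: T·sin41°·10.7 − 50·5.35 − 50·5.1 = 0 → T = 522.5/(10.7·0.656059) = 74.432 ≈ 74.43 kN.
ΣF_x = 0: A_x − T·cos41° = 0 → A_x = 74.432 × 0.75471 = 56.17 kN.
ΣF_y = 0: A_y + T·sin41° − 50 − 50 = 0 → A_y = 100 − 74.432 × 0.656059 = 51.17 kN.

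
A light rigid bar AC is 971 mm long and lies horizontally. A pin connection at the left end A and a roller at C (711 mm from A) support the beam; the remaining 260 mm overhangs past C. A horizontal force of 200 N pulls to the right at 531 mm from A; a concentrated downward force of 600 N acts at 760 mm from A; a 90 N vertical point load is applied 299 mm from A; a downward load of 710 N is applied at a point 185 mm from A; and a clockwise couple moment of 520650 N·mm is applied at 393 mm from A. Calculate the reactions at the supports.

Moments about A: C_y·711 − 600·760 − 90·299 − 710·185 − 520650 = 0 → C_y = 1134910/711 = 1596.22 ≈ 1596 N.
ΣF_y = 0: A_y + 1596.22 − 600 − 90 − 710 = 0 → A_y = -196.2 N.
ΣF_x = 0: A_x + 200 = 0 → A_x = -200.0 N.

A_x = -200.0 N, A_y = -196.2 N, C_y = 1596 N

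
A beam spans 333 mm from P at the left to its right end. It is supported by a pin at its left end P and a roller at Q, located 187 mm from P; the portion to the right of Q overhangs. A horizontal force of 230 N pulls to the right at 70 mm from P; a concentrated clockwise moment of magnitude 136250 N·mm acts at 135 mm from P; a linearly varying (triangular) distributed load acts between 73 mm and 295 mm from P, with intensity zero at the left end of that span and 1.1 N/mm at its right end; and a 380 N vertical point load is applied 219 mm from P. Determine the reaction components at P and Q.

Resultant of the triangular load: ½ × 1.1 × 222 = 122.1 N, acting at 221 mm from P (one-third of the span from the peak).
Moments about P: Q_y·187 − 136250 − (½·1.1·222)·221 − 380·219 = 0 → Q_y = 246454.1/187 = 1317.94 ≈ 1318 N.
ΣF_y = 0: P_y + 1317.94 − ½·1.1·222 − 380 = 0 → P_y = -815.8 N.
ΣF_x = 0: P_x + 230 = 0 → P_x = -230.0 N.

P_x = -230.0 N, P_y = -815.8 N, Q_y = 1318 N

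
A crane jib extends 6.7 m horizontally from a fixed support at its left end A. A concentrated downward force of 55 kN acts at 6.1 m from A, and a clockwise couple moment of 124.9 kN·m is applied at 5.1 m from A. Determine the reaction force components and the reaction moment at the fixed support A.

A_x = 0, A_y = 55.00 kN, M_A = 460.4 kN·m

ΣF_x = 0: A_x = 0.
ΣF_y = 0: A_y − 55 = 0 → A_y = 55.00 kN.
ΣM about A: M_A − 55·6.1 − 124.9 = 0 → M_A = 460.4 kN·m.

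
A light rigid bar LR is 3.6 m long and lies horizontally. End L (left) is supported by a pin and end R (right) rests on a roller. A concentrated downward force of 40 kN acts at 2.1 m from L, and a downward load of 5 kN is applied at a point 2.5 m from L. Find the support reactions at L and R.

L_x = 0, L_y = 18.19 kN, R_y = 26.81 kN

Taking moments about L: R_y·3.6 − 40·2.1 − 5·2.5 = 0 → R_y = 96.5/3.6 = 26.8056 ≈ 26.81 kN.
ΣF_y = 0: L_y + 26.8056 − 40 − 5 = 0 → L_y = 18.19 kN.
ΣF_x = 0: no horizontal applied forces, so L_x = 0.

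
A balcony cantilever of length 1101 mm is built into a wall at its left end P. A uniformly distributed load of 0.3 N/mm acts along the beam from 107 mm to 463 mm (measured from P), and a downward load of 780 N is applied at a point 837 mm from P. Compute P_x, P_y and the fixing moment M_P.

P_x = 0, P_y = 886.8 N, M_P = 683300 N·mm

Resultant of the distributed load: 0.3 × 356 = 106.8 N at 285 mm from P.
ΣF_x = 0: P_x = 0.
ΣF_y = 0: P_y − 0.3·356 − 780 = 0 → P_y = 886.8 N.
ΣM about P: M_P − (0.3·356)·285 − 780·837 = 0 → M_P = 683300 N·mm.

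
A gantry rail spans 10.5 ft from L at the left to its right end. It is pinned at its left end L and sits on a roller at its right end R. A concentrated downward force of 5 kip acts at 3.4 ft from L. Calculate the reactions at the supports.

L_x = 0, L_y = 3.381 kip, R_y = 1.619 kip

Moments about L: R_y·10.5 − 5·3.4 = 0 → R_y = 17/10.5 = 1.61905 ≈ 1.619 kip.
ΣF_y = 0: L_y + 1.61905 − 5 = 0 → L_y = 3.381 kip.
ΣF_x = 0: no horizontal applied forces, so L_x = 0.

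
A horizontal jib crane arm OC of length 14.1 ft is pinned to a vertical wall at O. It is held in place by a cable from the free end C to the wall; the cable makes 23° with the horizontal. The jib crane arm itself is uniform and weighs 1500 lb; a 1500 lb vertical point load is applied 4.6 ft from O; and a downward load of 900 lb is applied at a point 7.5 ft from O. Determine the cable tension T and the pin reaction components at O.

ΣM about O: T·sin23°·14.1 − 1500·7.05 − 1500·4.6 − 900·7.5 = 0 → T = 24225/(14.1·0.390731) = 4397.1 ≈ 4397 lb.
ΣF_x = 0: O_x − T·cos23° = 0 → O_x = 4397.1 × 0.920505 = 4048 lb.
ΣF_y = 0: O_y + T·sin23° − 1500 − 1500 − 900 = 0 → O_y = 3900 − 4397.1 × 0.390731 = 2182 lb.

T = 4397 lb, O_x = 4048 lb, O_y = 2182 lb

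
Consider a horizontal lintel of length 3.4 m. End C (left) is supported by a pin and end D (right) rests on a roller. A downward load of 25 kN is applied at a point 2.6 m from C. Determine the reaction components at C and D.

C_x = 0, C_y = 5.882 kN, D_y = 19.12 kN

Taking moments about C: D_y·3.4 − 25·2.6 = 0 → D_y = 65/3.4 = 19.1176 ≈ 19.12 kN.
ΣF_y = 0: C_y + 19.1176 − 25 = 0 → C_y = 5.882 kN.
ΣF_x = 0: no horizontal applied forces, so C_x = 0.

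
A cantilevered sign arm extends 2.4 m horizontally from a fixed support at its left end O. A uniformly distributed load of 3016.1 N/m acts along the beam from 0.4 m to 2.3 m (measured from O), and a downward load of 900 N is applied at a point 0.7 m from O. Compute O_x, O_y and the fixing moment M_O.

Resultant of the distributed load: 3016.1 × 1.9 = 5730.59 N at 1.35 m from O.
ΣF_x = 0: O_x = 0.
ΣF_y = 0: O_y − 3016.1·1.9 − 900 = 0 → O_y = 6631 N.
ΣM about O: M_O − (3016.1·1.9)·1.35 − 900·0.7 = 0 → M_O = 8366 N·m.

O_x = 0, O_y = 6631 N, M_O = 8366 N·m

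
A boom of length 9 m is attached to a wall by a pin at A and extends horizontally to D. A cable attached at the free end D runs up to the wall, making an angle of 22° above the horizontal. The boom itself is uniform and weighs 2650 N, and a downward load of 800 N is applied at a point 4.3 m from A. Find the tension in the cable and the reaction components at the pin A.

ΣM about A: T·sin22°·9 − 2650·4.5 − 800·4.3 = 0 → T = 15365/(9·0.374607) = 4557.37 ≈ 4557 N.
ΣF_x = 0: A_x − T·cos22° = 0 → A_x = 4557.37 × 0.927184 = 4226 N.
ΣF_y = 0: A_y + T·sin22° − 2650 − 800 = 0 → A_y = 3450 − 4557.37 × 0.374607 = 1743 N.

T = 4557 N, A_x = 4226 N, A_y = 1743 N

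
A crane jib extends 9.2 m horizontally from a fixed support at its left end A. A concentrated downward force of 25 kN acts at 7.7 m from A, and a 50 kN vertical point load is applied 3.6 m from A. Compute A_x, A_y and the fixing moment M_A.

A_x = 0, A_y = 75.00 kN, M_A = 372.5 kN·m

ΣF_x = 0: A_x = 0.
ΣF_y = 0: A_y − 25 − 50 = 0 → A_y = 75.00 kN.
ΣM about A: M_A − 25·7.7 − 50·3.6 = 0 → M_A = 372.5 kN·m.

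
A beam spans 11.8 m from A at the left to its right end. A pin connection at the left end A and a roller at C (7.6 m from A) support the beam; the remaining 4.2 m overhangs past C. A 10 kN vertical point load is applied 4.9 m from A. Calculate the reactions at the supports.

A_x = 0, A_y = 3.553 kN, C_y = 6.447 kN

Taking moments about A: C_y·7.6 − 10·4.9 = 0 → C_y = 49/7.6 = 6.44737 ≈ 6.447 kN.
ΣF_y = 0: A_y + 6.44737 − 10 = 0 → A_y = 3.553 kN.
ΣF_x = 0: no horizontal applied forces, so A_x = 0.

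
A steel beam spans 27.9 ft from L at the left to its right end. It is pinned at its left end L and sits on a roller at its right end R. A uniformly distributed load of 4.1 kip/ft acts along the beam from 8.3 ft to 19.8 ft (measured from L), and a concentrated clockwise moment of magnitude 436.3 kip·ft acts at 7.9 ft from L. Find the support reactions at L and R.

Resultant of the distributed load: 4.1 × 11.5 = 47.15 kip at 14.05 ft from L.
ΣM about L: R_y·27.9 − (4.1·11.5)·14.05 − 436.3 = 0 → R_y = 1098.7575/27.9 = 39.382 ≈ 39.38 kip.
ΣF_y = 0: L_y + 39.382 − 4.1·11.5 = 0 → L_y = 7.768 kip.
ΣF_x = 0: no horizontal applied forces, so L_x = 0.

L_x = 0, L_y = 7.768 kip, R_y = 39.38 kip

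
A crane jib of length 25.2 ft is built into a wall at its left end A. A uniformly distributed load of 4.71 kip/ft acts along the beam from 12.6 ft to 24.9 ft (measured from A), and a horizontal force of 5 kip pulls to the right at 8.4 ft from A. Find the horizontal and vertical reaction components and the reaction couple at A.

Resultant of the distributed load: 4.71 × 12.3 = 57.933 kip at 18.75 ft from A.
ΣF_x = 0: A_x + 5 = 0 → A_x = -5.000 kip.
ΣF_y = 0: A_y − 4.71·12.3 = 0 → A_y = 57.93 kip.
ΣM about A: M_A − (4.71·12.3)·18.75 = 0 → M_A = 1086 kip·ft.

A_x = -5.000 kip, A_y = 57.93 kip, M_A = 1086 kip·ft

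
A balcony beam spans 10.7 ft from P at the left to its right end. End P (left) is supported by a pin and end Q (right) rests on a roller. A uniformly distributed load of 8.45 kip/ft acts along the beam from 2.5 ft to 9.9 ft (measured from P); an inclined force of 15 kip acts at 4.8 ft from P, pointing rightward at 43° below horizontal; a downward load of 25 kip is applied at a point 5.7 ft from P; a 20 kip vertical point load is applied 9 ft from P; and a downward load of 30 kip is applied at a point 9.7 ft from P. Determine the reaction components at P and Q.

Resultant of the distributed load: 8.45 × 7.4 = 62.53 kip at 6.2 ft from P.
ΣM about P: Q_y·10.7 − (8.45·7.4)·6.2 − 15·sin43°·4.8 − 25·5.7 − 20·9 − 30·9.7 = 0 → Q_y = 1050.29/10.7 = 98.1579 ≈ 98.16 kip.
ΣF_y = 0: P_y + 98.1579 − 8.45·7.4 − 15·sin43° − 25 − 20 − 30 = 0 → P_y = 49.60 kip.
ΣF_x = 0: P_x + 15·cos43° = 0 → P_x = -10.97 kip.

P_x = -10.97 kip, P_y = 49.60 kip, Q_y = 98.16 kip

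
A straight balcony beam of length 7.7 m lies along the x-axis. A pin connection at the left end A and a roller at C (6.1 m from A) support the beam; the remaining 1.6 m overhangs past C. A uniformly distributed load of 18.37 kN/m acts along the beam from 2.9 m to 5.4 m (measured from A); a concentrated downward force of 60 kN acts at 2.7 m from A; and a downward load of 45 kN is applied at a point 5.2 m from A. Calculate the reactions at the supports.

Resultant of the distributed load: 18.37 × 2.5 = 45.925 kN at 4.15 m from A.
ΣM about A: C_y·6.1 − (18.37·2.5)·4.15 − 60·2.7 − 45·5.2 = 0 → C_y = 586.58875/6.1 = 96.1621 ≈ 96.16 kN.
ΣF_y = 0: A_y + 96.1621 − 18.37·2.5 − 60 − 45 = 0 → A_y = 54.76 kN.
ΣF_x = 0: no horizontal applied forces, so A_x = 0.

A_x = 0, A_y = 54.76 kN, C_y = 96.16 kN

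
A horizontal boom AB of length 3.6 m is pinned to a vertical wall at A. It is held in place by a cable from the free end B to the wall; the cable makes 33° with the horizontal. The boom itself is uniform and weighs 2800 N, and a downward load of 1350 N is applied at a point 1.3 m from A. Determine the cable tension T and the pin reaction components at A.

T = 3466 N, A_x = 2906 N, A_y = 2262 N

ΣM about A: T·sin33°·3.6 − 2800·1.8 − 1350·1.3 = 0 → T = 6795/(3.6·0.544639) = 3465.6 ≈ 3466 N.
ΣF_x = 0: A_x − T·cos33° = 0 → A_x = 3465.6 × 0.838671 = 2906 N.
ΣF_y = 0: A_y + T·sin33° − 2800 − 1350 = 0 → A_y = 4150 − 3465.6 × 0.544639 = 2262 N.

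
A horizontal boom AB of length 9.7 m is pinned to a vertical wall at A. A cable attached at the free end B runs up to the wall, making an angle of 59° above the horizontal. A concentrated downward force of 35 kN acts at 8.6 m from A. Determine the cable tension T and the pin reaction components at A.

T = 36.20 kN, A_x = 18.65 kN, A_y = 3.969 kN

ΣM about A: T·sin59°·9.7 − 35·8.6 = 0 → T = 301/(9.7·0.857167) = 36.2017 ≈ 36.20 kN.
ΣF_x = 0: A_x − T·cos59° = 0 → A_x = 36.2017 × 0.515038 = 18.65 kN.
ΣF_y = 0: A_y + T·sin59° − 35 = 0 → A_y = 35 − 36.2017 × 0.857167 = 3.969 kN.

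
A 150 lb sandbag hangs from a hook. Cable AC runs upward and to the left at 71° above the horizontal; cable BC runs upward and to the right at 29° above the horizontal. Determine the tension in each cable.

T_AC = 133.2 lb, T_BC = 49.59 lb

ΣF_x = 0: −T_AC·cos71° + T_BC·cos29° = 0 → T_BC = 0.37224·T_AC.
ΣF_y = 0: T_AC·sin71° + T_BC·sin29° = 150.
Substitute: T_AC·(0.945519 + 0.37224·0.48481) = 150 → T_AC = 133.217 ≈ 133.2 lb.
Then T_BC = 0.37224 × 133.217 = 49.59 lb.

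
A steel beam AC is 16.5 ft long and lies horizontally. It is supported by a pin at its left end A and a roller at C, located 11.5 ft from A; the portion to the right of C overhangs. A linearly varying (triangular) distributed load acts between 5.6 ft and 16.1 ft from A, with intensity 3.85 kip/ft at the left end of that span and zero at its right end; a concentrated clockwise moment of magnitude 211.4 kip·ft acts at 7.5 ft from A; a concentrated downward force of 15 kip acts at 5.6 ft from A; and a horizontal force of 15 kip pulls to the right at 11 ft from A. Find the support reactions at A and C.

Resultant of the triangular load: ½ × 3.85 × 10.5 = 20.2125 kip, acting at 9.1 ft from A (one-third of the span from the peak).
ΣM about A: C_y·11.5 − (½·3.85·10.5)·9.1 − 211.4 − 15·5.6 = 0 → C_y = 479.33375/11.5 = 41.6812 ≈ 41.68 kip.
ΣF_y = 0: A_y + 41.6812 − ½·3.85·10.5 − 15 = 0 → A_y = -6.469 kip.
ΣF_x = 0: A_x + 15 = 0 → A_x = -15.00 kip.

A_x = -15.00 kip, A_y = -6.469 kip, C_y = 41.68 kip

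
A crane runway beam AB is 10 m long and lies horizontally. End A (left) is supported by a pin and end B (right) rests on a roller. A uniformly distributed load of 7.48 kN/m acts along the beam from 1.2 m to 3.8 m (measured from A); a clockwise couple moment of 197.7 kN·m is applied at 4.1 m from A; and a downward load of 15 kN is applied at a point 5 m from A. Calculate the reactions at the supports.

A_x = 0, A_y = 2.316 kN, B_y = 32.13 kN

Resultant of the distributed load: 7.48 × 2.6 = 19.448 kN at 2.5 m from A.
Taking moments about A: B_y·10 − (7.48·2.6)·2.5 − 197.7 − 15·5 = 0 → B_y = 321.32/10 = 32.132 ≈ 32.13 kN.
ΣF_y = 0: A_y + 32.132 − 7.48·2.6 − 15 = 0 → A_y = 2.316 kN.
ΣF_x = 0: no horizontal applied forces, so A_x = 0.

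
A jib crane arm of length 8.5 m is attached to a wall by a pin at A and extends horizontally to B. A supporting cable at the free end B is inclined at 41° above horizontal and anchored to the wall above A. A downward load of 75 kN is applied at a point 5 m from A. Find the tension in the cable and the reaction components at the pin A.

ΣM about A: T·sin41°·8.5 − 75·5 = 0 → T = 375/(8.5·0.656059) = 67.2465 ≈ 67.25 kN.
ΣF_x = 0: A_x − T·cos41° = 0 → A_x = 67.2465 × 0.75471 = 50.75 kN.
ΣF_y = 0: A_y + T·sin41° − 75 = 0 → A_y = 75 − 67.2465 × 0.656059 = 30.88 kN.

T = 67.25 kN, A_x = 50.75 kN, A_y = 30.88 kN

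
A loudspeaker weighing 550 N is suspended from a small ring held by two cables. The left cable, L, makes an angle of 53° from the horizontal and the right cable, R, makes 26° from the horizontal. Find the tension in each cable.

ΣF_x = 0: −T_L·cos53° + T_R·cos26° = 0 → T_R = 0.669581·T_L.
ΣF_y = 0: T_L·sin53° + T_R·sin26° = 550.
Substitute: T_L·(0.798636 + 0.669581·0.438371) = 550 → T_L = 503.589 ≈ 503.6 N.
Then T_R = 0.669581 × 503.589 = 337.2 N.

T_L = 503.6 N, T_R = 337.2 N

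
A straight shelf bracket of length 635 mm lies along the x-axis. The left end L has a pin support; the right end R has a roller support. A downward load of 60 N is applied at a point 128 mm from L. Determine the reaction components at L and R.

Taking moments about L: R_y·635 − 60·128 = 0 → R_y = 7680/635 = 12.0945 ≈ 12.09 N.
ΣF_y = 0: L_y + 12.0945 − 60 = 0 → L_y = 47.91 N.
ΣF_x = 0: no horizontal applied forces, so L_x = 0.

L_x = 0, L_y = 47.91 N, R_y = 12.09 N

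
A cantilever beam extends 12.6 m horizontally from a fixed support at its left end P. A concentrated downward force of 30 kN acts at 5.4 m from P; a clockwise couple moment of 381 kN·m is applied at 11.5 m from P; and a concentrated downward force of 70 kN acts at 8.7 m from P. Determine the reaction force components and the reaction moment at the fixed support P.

ΣF_x = 0: P_x = 0.
ΣF_y = 0: P_y − 30 − 70 = 0 → P_y = 100.0 kN.
ΣM about P: M_P − 30·5.4 − 381 − 70·8.7 = 0 → M_P = 1152 kN·m.

P_x = 0, P_y = 100.0 kN, M_P = 1152 kN·m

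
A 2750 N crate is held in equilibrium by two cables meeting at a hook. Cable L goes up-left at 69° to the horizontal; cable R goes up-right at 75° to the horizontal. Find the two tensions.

T_L = 1211 N, T_R = 1677 N

ΣF_x = 0: −T_L·cos69° + T_R·cos75° = 0 → T_R = 1.38463·T_L.
ΣF_y = 0: T_L·sin69° + T_R·sin75° = 2750.
Substitute: T_L·(0.93358 + 1.38463·0.965926) = 2750 → T_L = 1210.9 ≈ 1211 N.
Then T_R = 1.38463 × 1210.9 = 1677 N.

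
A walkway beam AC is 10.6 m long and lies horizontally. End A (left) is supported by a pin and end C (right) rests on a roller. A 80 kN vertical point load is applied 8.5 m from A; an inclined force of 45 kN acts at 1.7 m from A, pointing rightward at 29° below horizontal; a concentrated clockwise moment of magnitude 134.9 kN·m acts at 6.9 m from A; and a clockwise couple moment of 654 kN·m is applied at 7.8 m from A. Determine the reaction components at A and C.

Taking moments about A: C_y·10.6 − 80·8.5 − 45·sin29°·1.7 − 134.9 − 654 = 0 → C_y = 1505.99/10.6 = 142.075 ≈ 142.1 kN.
ΣF_y = 0: A_y + 142.075 − 80 − 45·sin29° = 0 → A_y = -40.26 kN.
ΣF_x = 0: A_x + 45·cos29° = 0 → A_x = -39.36 kN.

A_x = -39.36 kN, A_y = -40.26 kN, C_y = 142.1 kN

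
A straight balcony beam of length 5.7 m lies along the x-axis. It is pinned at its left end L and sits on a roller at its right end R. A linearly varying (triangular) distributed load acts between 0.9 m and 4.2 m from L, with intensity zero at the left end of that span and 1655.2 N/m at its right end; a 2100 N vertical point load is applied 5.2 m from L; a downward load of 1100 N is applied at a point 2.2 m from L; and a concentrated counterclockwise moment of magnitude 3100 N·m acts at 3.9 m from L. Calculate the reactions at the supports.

L_x = 0, L_y = 2649 N, R_y = 3282 N

Resultant of the triangular load: ½ × 1655.2 × 3.3 = 2731.08 N, acting at 3.1 m from L (one-third of the span from the peak).
Moments about L: R_y·5.7 − (½·1655.2·3.3)·3.1 − 2100·5.2 − 1100·2.2 + 3100 = 0 → R_y = 18706.348/5.7 = 3281.82 ≈ 3282 N.
ΣF_y = 0: L_y + 3281.82 − ½·1655.2·3.3 − 2100 − 1100 = 0 → L_y = 2649 N.
ΣF_x = 0: no horizontal applied forces, so L_x = 0.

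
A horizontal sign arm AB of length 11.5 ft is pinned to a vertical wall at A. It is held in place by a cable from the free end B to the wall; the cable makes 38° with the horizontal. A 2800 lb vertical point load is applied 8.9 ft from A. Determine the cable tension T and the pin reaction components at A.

ΣM about A: T·sin38°·11.5 − 2800·8.9 = 0 → T = 24920/(11.5·0.615661) = 3519.72 ≈ 3520 lb.
ΣF_x = 0: A_x − T·cos38° = 0 → A_x = 3519.72 × 0.788011 = 2774 lb.
ΣF_y = 0: A_y + T·sin38° − 2800 = 0 → A_y = 2800 − 3519.72 × 0.615661 = 633.0 lb.

T = 3520 lb, A_x = 2774 lb, A_y = 633.0 lb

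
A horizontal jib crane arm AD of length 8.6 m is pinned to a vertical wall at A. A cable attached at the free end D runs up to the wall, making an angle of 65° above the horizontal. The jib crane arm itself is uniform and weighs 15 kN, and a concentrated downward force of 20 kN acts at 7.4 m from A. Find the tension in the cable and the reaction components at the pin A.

T = 27.26 kN, A_x = 11.52 kN, A_y = 10.29 kN

ΣM about A: T·sin65°·8.6 − 15·4.3 − 20·7.4 = 0 → T = 212.5/(8.6·0.906308) = 27.2637 ≈ 27.26 kN.
ΣF_x = 0: A_x − T·cos65° = 0 → A_x = 27.2637 × 0.422618 = 11.52 kN.
ΣF_y = 0: A_y + T·sin65° − 15 − 20 = 0 → A_y = 35 − 27.2637 × 0.906308 = 10.29 kN.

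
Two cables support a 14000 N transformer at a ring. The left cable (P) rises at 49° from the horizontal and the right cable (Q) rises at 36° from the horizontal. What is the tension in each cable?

ΣF_x = 0: −T_P·cos49° + T_Q·cos36° = 0 → T_Q = 0.810934·T_P.
ΣF_y = 0: T_P·sin49° + T_Q·sin36° = 14000.
Substitute: T_P·(0.75471 + 0.810934·0.587785) = 14000 → T_P = 11369.5 ≈ 11370 N.
Then T_Q = 0.810934 × 11369.5 = 9220 N.

T_P = 11370 N, T_Q = 9220 N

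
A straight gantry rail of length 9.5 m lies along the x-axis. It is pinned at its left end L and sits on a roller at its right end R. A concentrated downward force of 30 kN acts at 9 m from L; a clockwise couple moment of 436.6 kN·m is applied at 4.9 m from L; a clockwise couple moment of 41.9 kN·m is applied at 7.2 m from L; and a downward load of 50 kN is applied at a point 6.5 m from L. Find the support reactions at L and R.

Taking moments about L: R_y·9.5 − 30·9 − 436.6 − 41.9 − 50·6.5 = 0 → R_y = 1073.5/9.5 = 113.0 kN.
ΣF_y = 0: L_y + 113 − 30 − 50 = 0 → L_y = -33.00 kN.
ΣF_x = 0: no horizontal applied forces, so L_x = 0.

L_x = 0, L_y = -33.00 kN, R_y = 113.0 kN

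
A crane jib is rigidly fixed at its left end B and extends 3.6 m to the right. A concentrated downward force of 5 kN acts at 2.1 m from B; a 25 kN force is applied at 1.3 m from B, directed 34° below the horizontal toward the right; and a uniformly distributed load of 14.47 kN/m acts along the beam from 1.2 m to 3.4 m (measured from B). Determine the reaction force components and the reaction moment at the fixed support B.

B_x = -20.73 kN, B_y = 50.81 kN, M_B = 101.9 kN·m

Resultant of the distributed load: 14.47 × 2.2 = 31.834 kN at 2.3 m from B.
ΣF_x = 0: B_x + 25·cos34° = 0 → B_x = -20.73 kN.
ΣF_y = 0: B_y − 5 − 25·sin34° − 14.47·2.2 = 0 → B_y = 50.81 kN.
ΣM about B: M_B − 5·2.1 − 25·sin34°·1.3 − (14.47·2.2)·2.3 = 0 → M_B = 101.9 kN·m.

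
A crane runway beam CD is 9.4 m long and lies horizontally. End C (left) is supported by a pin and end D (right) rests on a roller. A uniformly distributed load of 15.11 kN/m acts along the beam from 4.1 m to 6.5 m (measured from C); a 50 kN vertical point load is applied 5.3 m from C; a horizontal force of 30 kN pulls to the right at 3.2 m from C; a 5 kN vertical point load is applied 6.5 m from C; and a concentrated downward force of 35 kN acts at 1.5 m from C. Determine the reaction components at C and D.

Resultant of the distributed load: 15.11 × 2.4 = 36.264 kN at 5.3 m from C.
ΣM about C: D_y·9.4 − (15.11·2.4)·5.3 − 50·5.3 − 5·6.5 − 35·1.5 = 0 → D_y = 542.1992/9.4 = 57.6808 ≈ 57.68 kN.
ΣF_y = 0: C_y + 57.6808 − 15.11·2.4 − 50 − 5 − 35 = 0 → C_y = 68.58 kN.
ΣF_x = 0: C_x + 30 = 0 → C_x = -30.00 kN.

C_x = -30.00 kN, C_y = 68.58 kN, D_y = 57.68 kN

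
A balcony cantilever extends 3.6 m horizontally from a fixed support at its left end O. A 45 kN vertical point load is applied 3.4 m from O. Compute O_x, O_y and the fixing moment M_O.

ΣF_x = 0: O_x = 0.
ΣF_y = 0: O_y − 45 = 0 → O_y = 45.00 kN.
ΣM about O: M_O − 45·3.4 = 0 → M_O = 153.0 kN·m.

O_x = 0, O_y = 45.00 kN, M_O = 153.0 kN·m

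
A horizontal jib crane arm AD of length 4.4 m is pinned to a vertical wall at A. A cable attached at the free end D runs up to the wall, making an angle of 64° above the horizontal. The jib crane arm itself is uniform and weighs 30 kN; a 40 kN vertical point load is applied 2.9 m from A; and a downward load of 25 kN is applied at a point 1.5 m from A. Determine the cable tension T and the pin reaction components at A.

T = 55.50 kN, A_x = 24.33 kN, A_y = 45.11 kN

ΣM about A: T·sin64°·4.4 − 30·2.2 − 40·2.9 − 25·1.5 = 0 → T = 219.5/(4.4·0.898794) = 55.5037 ≈ 55.50 kN.
ΣF_x = 0: A_x − T·cos64° = 0 → A_x = 55.5037 × 0.438371 = 24.33 kN.
ΣF_y = 0: A_y + T·sin64° − 30 − 40 − 25 = 0 → A_y = 95 − 55.5037 × 0.898794 = 45.11 kN.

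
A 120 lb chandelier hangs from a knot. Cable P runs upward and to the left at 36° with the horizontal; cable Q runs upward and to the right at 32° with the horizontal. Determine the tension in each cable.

T_P = 109.8 lb, T_Q = 104.7 lb

ΣF_x = 0: −T_P·cos36° + T_Q·cos32° = 0 → T_Q = 0.953975·T_P.
ΣF_y = 0: T_P·sin36° + T_Q·sin32° = 120.
Substitute: T_P·(0.587785 + 0.953975·0.529919) = 120 → T_P = 109.758 ≈ 109.8 lb.
Then T_Q = 0.953975 × 109.758 = 104.7 lb.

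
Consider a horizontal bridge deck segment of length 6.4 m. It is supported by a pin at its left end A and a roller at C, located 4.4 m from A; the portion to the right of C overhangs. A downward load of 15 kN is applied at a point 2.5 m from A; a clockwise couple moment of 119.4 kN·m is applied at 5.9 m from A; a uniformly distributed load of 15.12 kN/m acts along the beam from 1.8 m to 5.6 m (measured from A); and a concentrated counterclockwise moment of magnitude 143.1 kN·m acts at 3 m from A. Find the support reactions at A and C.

A_x = 0, A_y = 21.00 kN, C_y = 51.45 kN

Resultant of the distributed load: 15.12 × 3.8 = 57.456 kN at 3.7 m from A.
ΣM about A: C_y·4.4 − 15·2.5 − 119.4 − (15.12·3.8)·3.7 + 143.1 = 0 → C_y = 226.3872/4.4 = 51.4516 ≈ 51.45 kN.
ΣF_y = 0: A_y + 51.4516 − 15 − 15.12·3.8 = 0 → A_y = 21.00 kN.
ΣF_x = 0: no horizontal applied forces, so A_x = 0.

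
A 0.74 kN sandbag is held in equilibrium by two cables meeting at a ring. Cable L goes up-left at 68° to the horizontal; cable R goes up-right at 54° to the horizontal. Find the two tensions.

ΣF_x = 0: −T_L·cos68° + T_R·cos54° = 0 → T_R = 0.637319·T_L.
ΣF_y = 0: T_L·sin68° + T_R·sin54° = 0.74.
Substitute: T_L·(0.927184 + 0.637319·0.809017) = 0.74 → T_L = 0.512897 ≈ 0.5129 kN.
Then T_R = 0.637319 × 0.512897 = 0.3269 kN.

T_L = 0.5129 kN, T_R = 0.3269 kN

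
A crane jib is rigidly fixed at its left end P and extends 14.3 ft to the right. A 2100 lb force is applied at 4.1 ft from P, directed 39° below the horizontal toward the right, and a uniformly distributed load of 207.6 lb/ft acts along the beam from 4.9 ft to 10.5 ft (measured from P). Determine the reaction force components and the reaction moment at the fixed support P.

P_x = -1632 lb, P_y = 2484 lb, M_P = 14370 lb·ft

Resultant of the distributed load: 207.6 × 5.6 = 1162.56 lb at 7.7 ft from P.
ΣF_x = 0: P_x + 2100·cos39° = 0 → P_x = -1632 lb.
ΣF_y = 0: P_y − 2100·sin39° − 207.6·5.6 = 0 → P_y = 2484 lb.
ΣM about P: M_P − 2100·sin39°·4.1 − (207.6·5.6)·7.7 = 0 → M_P = 14370 lb·ft.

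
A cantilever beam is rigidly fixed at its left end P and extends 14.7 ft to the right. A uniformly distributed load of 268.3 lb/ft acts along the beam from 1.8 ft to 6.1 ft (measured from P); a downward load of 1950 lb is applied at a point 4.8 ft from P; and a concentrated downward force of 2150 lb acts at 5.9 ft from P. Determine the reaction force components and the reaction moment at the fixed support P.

P_x = 0, P_y = 5254 lb, M_P = 26600 lb·ft

Resultant of the distributed load: 268.3 × 4.3 = 1153.69 lb at 3.95 ft from P.
ΣF_x = 0: P_x = 0.
ΣF_y = 0: P_y − 268.3·4.3 − 1950 − 2150 = 0 → P_y = 5254 lb.
ΣM about P: M_P − (268.3·4.3)·3.95 − 1950·4.8 − 2150·5.9 = 0 → M_P = 26600 lb·ft.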